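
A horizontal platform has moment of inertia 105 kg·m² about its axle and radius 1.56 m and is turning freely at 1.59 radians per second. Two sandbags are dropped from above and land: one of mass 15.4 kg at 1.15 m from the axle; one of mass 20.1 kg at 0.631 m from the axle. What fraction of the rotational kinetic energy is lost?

fraction ≈ 0.213

The added mass arrives with no angular momentum about the axle, and any external torque about the axle is negligible, so the system's angular momentum is conserved.
Added inertia Σmr² = (15.4)(1.15)² + (20.1)(0.631)² = 28.37 kg·m²; I_f = 105.0 + 28.37 = 133.4 kg·m².
ω_f = I_p ω_i / I_f = (105.0)(1.59) / 133.4 = 1.252 rad/s.
KE_i = ½(105.0)(1.590 rad/s)² = 132.7 J; KE_f = ½(133.4)(1.252)² = 104.5 J.
Fraction lost = 0.2127.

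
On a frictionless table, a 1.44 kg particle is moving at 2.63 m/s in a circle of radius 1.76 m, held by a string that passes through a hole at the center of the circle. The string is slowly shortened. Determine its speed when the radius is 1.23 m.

v₂ ≈ 3.76 m/s

Central (radial) force ⇒ zero torque about the center ⇒ m v r is constant.
v₂ = v₁ r₁ / r₂ = (2.63)(1.76) / (1.23) = 3.763 m/s.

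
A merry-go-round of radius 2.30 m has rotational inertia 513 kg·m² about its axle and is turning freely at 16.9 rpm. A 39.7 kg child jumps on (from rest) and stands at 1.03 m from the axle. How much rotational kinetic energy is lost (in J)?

The added mass arrives with no angular momentum about the axle, and any external torque about the axle is negligible, so the system's angular momentum is conserved.
Added inertia Σmr² = (39.7)(1.03)² = 42.12 kg·m²; I_f = 513.0 + 42.12 = 555.1 kg·m².
ω_f = I_p ω_i / I_f = (513.0)(16.9) / 555.1 = 15.62 rpm.
KE_i = ½(513.0)(1.770 rad/s)² = 803.4 J; KE_f = ½(555.1)(1.635)² = 742.4 J.

energy lost ≈ 61.0 J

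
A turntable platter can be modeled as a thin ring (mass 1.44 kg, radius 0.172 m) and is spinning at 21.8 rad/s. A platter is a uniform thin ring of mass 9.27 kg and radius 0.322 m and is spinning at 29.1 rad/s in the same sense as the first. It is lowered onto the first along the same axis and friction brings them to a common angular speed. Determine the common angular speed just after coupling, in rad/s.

|ω_f| ≈ 28.8 rad/s

No external torque acts about the common axis, so total angular momentum is conserved.
Moments of inertia: I_A = (1.44)(0.172)² = 0.04260 kg·m²; I_B = (9.27)(0.322)² = 0.9612 kg·m².
Taking A's sense as positive: L = (0.04260)(21.8) + (0.9612)(29.1) = 28.90 kg·m²·rad/s.
Combined I = 0.04260 + 0.9612 = 1.004 kg·m².
ω_f = L / I = 28.90 / 1.004 = 28.79 rad/s.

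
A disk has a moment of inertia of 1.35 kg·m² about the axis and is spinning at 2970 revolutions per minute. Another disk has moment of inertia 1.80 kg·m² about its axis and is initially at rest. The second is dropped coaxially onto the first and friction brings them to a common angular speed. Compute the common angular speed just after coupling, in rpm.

No external torque acts about the common axis, so total angular momentum is conserved.
Taking A's sense as positive: L = (1.350)(2970) = 4010 kg·m²·rpm.
Combined I = 1.350 + 1.800 = 3.150 kg·m².
ω_f = L / I = 4010 / 3.150 = 1273 rpm.

|ω_f| ≈ 1270 rpm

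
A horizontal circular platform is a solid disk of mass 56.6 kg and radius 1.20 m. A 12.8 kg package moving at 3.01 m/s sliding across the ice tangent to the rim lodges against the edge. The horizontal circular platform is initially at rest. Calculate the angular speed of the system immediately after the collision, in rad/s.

|ω_f| ≈ 0.781 rad/s

About the central axle the impulsive forces during the collision are internal, so angular momentum about that axis is conserved.
I_p = ½(56.6)(1.20)² = 40.75 kg·m². Taking the sense of the package's angular momentum as positive, L_{package} = m v R = (12.8)(3.01)(1.20) = 46.23 kg·m²/s.
L_i = 0 + 46.23 = 46.23 kg·m²/s.
After sticking, I_f = I_p + m R² = 40.75 + (12.8)(1.20)² = 59.18 kg·m².
ω_f = L_i / I_f = 46.23 / 59.18 = 0.7812 rad/s.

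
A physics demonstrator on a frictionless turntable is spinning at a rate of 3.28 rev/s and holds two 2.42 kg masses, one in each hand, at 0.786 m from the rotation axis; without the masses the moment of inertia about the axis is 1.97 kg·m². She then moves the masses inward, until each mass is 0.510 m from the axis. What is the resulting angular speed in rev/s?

No external torque acts about the spin axis, so angular momentum is conserved.
I₁ = 1.97 + 2(2.42)(0.786)² = 4.960 kg·m²; I₂ = 1.97 + 2(2.42)(0.510)² = 3.229 kg·m².
ω₂ = I₁ω₁ / I₂ = (4.960)(3.28 rev/s) / (3.229) = 5.039 rev/s.

ω₂ ≈ 5.04 rev/s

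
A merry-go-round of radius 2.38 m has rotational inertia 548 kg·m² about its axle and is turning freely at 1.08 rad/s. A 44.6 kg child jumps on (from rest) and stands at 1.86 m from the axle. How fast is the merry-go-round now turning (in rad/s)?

The added mass arrives with no angular momentum about the axle, and any external torque about the axle is negligible, so the system's angular momentum is conserved.
Added inertia Σmr² = (44.6)(1.86)² = 154.3 kg·m²; I_f = 548.0 + 154.3 = 702.3 kg·m².
ω_f = I_p ω_i / I_f = (548.0)(1.08) / 702.3 = 0.8427 rad/s.

ω_f ≈ 0.843 rad/s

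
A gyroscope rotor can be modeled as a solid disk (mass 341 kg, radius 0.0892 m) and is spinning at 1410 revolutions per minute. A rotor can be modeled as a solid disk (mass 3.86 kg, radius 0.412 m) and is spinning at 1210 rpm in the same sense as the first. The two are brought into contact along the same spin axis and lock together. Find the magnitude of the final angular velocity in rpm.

The coupling torques are internal; angular momentum about the shared axis is conserved.
Moments of inertia: I_A = ½(341)(0.0892)² = 1.357 kg·m²; I_B = ½(3.86)(0.412)² = 0.3276 kg·m².
Taking A's sense as positive: L = (1.357)(1410) + (0.3276)(1210) = 2309 kg·m²·rpm.
Combined I = 1.357 + 0.3276 = 1.684 kg·m².
ω_f = L / I = 2309 / 1.684 = 1371 rpm.

|ω_f| ≈ 1370 rpm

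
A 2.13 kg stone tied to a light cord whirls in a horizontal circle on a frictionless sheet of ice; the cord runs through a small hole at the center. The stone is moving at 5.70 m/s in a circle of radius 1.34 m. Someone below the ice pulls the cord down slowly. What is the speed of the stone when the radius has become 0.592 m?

The only horizontal force on the mass is along the cord (radial), so it exerts no torque about the hole and angular momentum m v r is conserved.
v₂ = v₁ r₁ / r₂ = (5.70)(1.34) / (0.592) = 12.90 m/s.

v₂ ≈ 12.9 m/s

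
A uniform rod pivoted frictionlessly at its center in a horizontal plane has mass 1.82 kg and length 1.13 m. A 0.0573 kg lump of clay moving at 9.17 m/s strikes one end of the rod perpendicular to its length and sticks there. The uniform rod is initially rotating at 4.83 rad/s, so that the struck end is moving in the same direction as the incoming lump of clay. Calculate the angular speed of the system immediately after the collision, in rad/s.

About the pivot the impulsive forces during the collision are internal, so angular momentum about that axis is conserved.
I_p = (1/12)(1.82)(1.13)² = 0.1937 kg·m². Taking the sense of the lump of clay's angular momentum as positive, L_{lump} = m v R = (0.0573)(9.17)(1.13/2) = 0.2969 kg·m²/s.
L_i = +I_p ω_p + m v R = +(0.1937)(4.83) + 0.2969 = 1.232 kg·m²/s.
After sticking, I_f = I_p + m R² = 0.1937 + (0.0573)(1.13/2)² = 0.2120 kg·m².
ω_f = L_i / I_f = 1.232 / 0.2120 = 5.814 rad/s.

|ω_f| ≈ 5.81 rad/s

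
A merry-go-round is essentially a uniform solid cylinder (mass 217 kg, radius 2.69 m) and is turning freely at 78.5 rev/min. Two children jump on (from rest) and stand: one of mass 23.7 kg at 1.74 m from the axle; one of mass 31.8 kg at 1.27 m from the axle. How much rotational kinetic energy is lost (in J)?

energy lost ≈ 3590 J

No external torque acts about the axle; L_before = L_after.
I_p = ½(217)(2.69)² = 785.1 kg·m².
Added inertia Σmr² = (23.7)(1.74)² + (31.8)(1.27)² = 123.0 kg·m²; I_f = 785.1 + 123.0 = 908.2 kg·m².
ω_f = I_p ω_i / I_f = (785.1)(78.5) / 908.2 = 67.86 rpm.
KE_i = ½(785.1)(8.221 rad/s)² = 26530 J; KE_f = ½(908.2)(7.107)² = 22930 J.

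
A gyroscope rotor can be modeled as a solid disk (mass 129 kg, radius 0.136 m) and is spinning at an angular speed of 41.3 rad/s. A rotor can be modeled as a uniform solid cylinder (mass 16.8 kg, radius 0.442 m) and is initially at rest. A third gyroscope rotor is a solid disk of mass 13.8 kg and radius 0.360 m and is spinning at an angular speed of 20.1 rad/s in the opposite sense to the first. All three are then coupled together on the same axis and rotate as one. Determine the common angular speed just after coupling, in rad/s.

|ω_f| ≈ 8.39 rad/s

No external torque acts about the common axis, so total angular momentum is conserved.
Moments of inertia: I_A = ½(129)(0.136)² = 1.193 kg·m²; I_B = ½(16.8)(0.442)² = 1.641 kg·m²; I_C = ½(13.8)(0.360)² = 0.8942 kg·m².
Taking A's sense as positive: L = (1.193)(41.3) − (0.8942)(20.1) = 31.30 kg·m²·rad/s.
Combined I = 1.193 + 1.641 + 0.8942 = 3.728 kg·m².
ω_f = L / I = 31.30 / 3.728 = 8.394 rad/s.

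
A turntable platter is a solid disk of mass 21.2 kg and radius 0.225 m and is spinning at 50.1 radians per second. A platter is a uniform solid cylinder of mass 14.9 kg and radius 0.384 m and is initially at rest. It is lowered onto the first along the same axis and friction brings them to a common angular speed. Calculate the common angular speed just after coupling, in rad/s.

The coupling torques are internal; angular momentum about the shared axis is conserved.
Moments of inertia: I_A = ½(21.2)(0.225)² = 0.5366 kg·m²; I_B = ½(14.9)(0.384)² = 1.099 kg·m².
Taking A's sense as positive: L = (0.5366)(50.1) = 26.88 kg·m²·rad/s.
Combined I = 0.5366 + 1.099 = 1.635 kg·m².
ω_f = L / I = 26.88 / 1.635 = 16.44 rad/s.

|ω_f| ≈ 16.4 rad/s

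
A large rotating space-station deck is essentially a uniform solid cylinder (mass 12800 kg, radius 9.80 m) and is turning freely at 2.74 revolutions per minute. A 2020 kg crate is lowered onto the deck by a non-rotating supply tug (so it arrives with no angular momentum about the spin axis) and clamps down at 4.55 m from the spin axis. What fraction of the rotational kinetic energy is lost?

No external torque acts about the spin axis; L_before = L_after.
I_p = ½(12800)(9.80)² = 6.147e+05 kg·m².
Added inertia Σmr² = (2020)(4.55)² = 41820 kg·m²; I_f = 6.147e+05 + 41820 = 6.565e+05 kg·m².
ω_f = I_p ω_i / I_f = (6.147e+05)(2.74) / 6.565e+05 = 2.565 rpm.
KE_i = ½(6.147e+05)(0.2869 rad/s)² = 25300 J; KE_f = ½(6.565e+05)(0.2687)² = 23690 J.
Fraction lost = 0.06370.

fraction ≈ 0.0637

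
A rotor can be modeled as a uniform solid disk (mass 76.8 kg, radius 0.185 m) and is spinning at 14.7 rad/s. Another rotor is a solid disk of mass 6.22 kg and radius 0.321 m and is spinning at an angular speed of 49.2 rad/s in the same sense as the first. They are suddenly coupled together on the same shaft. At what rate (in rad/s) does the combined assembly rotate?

|ω_f| ≈ 21.5 rad/s

No external torque acts about the common axis, so total angular momentum is conserved.
Moments of inertia: I_A = ½(76.8)(0.185)² = 1.314 kg·m²; I_B = ½(6.22)(0.321)² = 0.3205 kg·m².
Taking A's sense as positive: L = (1.314)(14.7) + (0.3205)(49.2) = 35.09 kg·m²·rad/s.
Combined I = 1.314 + 0.3205 = 1.635 kg·m².
ω_f = L / I = 35.09 / 1.635 = 21.46 rad/s.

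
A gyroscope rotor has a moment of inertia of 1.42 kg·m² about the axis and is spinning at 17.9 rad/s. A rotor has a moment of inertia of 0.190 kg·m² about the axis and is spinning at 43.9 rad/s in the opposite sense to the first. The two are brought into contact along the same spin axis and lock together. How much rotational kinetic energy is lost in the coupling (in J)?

ΔKE lost ≈ 320 J

The coupling torques are internal; angular momentum about the shared axis is conserved.
Taking A's sense as positive: L = (1.420)(17.9) − (0.1900)(43.9) = 17.08 kg·m²·rad/s.
Combined I = 1.420 + 0.1900 = 1.610 kg·m².
ω_f = L / I = 17.08 / 1.610 = 10.61 rad/s.
KE_i = ½ΣIω² = 410.6 J; KE_f = ½(1.610)(10.61)² = 90.57 J.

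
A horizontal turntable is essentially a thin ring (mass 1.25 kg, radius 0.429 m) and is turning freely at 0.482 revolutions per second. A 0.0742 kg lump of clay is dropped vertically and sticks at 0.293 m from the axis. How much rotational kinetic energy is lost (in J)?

No external torque acts about the axis; L_before = L_after.
I_p = (1.25)(0.429)² = 0.2301 kg·m².
Added inertia Σmr² = (0.0742)(0.293)² = 0.006370 kg·m²; I_f = 0.2301 + 0.006370 = 0.2364 kg·m².
ω_f = I_p ω_i / I_f = (0.2301)(0.482) / 0.2364 = 0.4690 rev/s.
KE_i = ½(0.2301)(3.028 rad/s)² = 1.055 J; KE_f = ½(0.2364)(2.947)² = 1.027 J.

energy lost ≈ 0.0284 J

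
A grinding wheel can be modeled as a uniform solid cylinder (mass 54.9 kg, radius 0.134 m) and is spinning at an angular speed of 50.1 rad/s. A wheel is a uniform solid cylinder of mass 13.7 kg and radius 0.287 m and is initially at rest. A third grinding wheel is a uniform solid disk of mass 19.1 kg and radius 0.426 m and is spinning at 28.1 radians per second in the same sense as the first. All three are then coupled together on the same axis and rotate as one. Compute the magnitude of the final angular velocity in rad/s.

No external torque acts about the common axis, so total angular momentum is conserved.
Moments of inertia: I_A = ½(54.9)(0.134)² = 0.4929 kg·m²; I_B = ½(13.7)(0.287)² = 0.5642 kg·m²; I_C = ½(19.1)(0.426)² = 1.733 kg·m².
Taking A's sense as positive: L = (0.4929)(50.1) + (1.733)(28.1) = 73.39 kg·m²·rad/s.
Combined I = 0.4929 + 0.5642 + 1.733 = 2.790 kg·m².
ω_f = L / I = 73.39 / 2.790 = 26.30 rad/s.

|ω_f| ≈ 26.3 rad/s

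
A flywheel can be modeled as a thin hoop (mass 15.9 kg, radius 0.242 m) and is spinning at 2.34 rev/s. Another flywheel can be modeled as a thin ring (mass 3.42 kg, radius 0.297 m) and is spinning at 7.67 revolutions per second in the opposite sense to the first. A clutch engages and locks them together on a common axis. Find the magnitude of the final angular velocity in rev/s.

|ω_f| ≈ 0.109 rev/s

The coupling torques are internal; angular momentum about the shared axis is conserved.
Moments of inertia: I_A = (15.9)(0.242)² = 0.9312 kg·m²; I_B = (3.42)(0.297)² = 0.3017 kg·m².
Taking A's sense as positive: L = (0.9312)(2.34) − (0.3017)(7.67) = -0.1349 kg·m²·rev/s.
Combined I = 0.9312 + 0.3017 = 1.233 kg·m².
ω_f = L / I = -0.1349 / 1.233 = -0.1094 rev/s.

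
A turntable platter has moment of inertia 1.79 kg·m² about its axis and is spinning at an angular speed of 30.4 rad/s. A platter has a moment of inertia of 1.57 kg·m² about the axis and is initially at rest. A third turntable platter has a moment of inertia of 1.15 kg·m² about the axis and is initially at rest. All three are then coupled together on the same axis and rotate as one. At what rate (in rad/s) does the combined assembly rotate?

|ω_f| ≈ 12.1 rad/s

No external torque acts about the common axis, so total angular momentum is conserved.
Taking A's sense as positive: L = (1.790)(30.4) = 54.42 kg·m²·rad/s.
Combined I = 1.790 + 1.570 + 1.150 = 4.510 kg·m².
ω_f = L / I = 54.42 / 4.510 = 12.07 rad/s.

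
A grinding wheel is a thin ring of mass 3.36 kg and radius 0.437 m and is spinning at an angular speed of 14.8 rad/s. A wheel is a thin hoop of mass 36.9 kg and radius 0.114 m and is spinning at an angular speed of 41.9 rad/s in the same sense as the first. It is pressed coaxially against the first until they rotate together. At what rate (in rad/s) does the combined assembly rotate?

No external torque acts about the common axis, so total angular momentum is conserved.
Moments of inertia: I_A = (3.36)(0.437)² = 0.6417 kg·m²; I_B = (36.9)(0.114)² = 0.4796 kg·m².
Taking A's sense as positive: L = (0.6417)(14.8) + (0.4796)(41.9) = 29.59 kg·m²·rad/s.
Combined I = 0.6417 + 0.4796 = 1.121 kg·m².
ω_f = L / I = 29.59 / 1.121 = 26.39 rad/s.

|ω_f| ≈ 26.4 rad/s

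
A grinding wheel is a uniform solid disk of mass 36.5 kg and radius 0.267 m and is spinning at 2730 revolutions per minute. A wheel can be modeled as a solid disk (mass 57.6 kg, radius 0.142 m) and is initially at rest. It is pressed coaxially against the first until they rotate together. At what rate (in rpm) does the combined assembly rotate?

The coupling torques are internal; angular momentum about the shared axis is conserved.
Moments of inertia: I_A = ½(36.5)(0.267)² = 1.301 kg·m²; I_B = ½(57.6)(0.142)² = 0.5807 kg·m².
Taking A's sense as positive: L = (1.301)(2730) = 3552 kg·m²·rpm.
Combined I = 1.301 + 0.5807 = 1.882 kg·m².
ω_f = L / I = 3552 / 1.882 = 1887 rpm.

|ω_f| ≈ 1890 rpm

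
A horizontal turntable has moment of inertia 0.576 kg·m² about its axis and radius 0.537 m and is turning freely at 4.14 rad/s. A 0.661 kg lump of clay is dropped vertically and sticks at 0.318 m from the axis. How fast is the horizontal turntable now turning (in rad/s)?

The added mass arrives with no angular momentum about the axis, and any external torque about the axis is negligible, so the system's angular momentum is conserved.
Added inertia Σmr² = (0.661)(0.318)² = 0.06684 kg·m²; I_f = 0.5760 + 0.06684 = 0.6428 kg·m².
ω_f = I_p ω_i / I_f = (0.5760)(4.14) / 0.6428 = 3.710 rad/s.

ω_f ≈ 3.71 rad/s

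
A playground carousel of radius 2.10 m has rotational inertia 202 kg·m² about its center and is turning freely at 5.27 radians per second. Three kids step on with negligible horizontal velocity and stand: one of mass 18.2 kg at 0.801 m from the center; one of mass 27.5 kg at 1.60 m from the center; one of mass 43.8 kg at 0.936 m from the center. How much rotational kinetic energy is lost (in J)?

energy lost ≈ 1050 J

The added mass arrives with no angular momentum about the center, and any external torque about the center is negligible, so the system's angular momentum is conserved.
Added inertia Σmr² = (18.2)(0.801)² + (27.5)(1.60)² + (43.8)(0.936)² = 120.5 kg·m²; I_f = 202.0 + 120.5 = 322.5 kg·m².
ω_f = I_p ω_i / I_f = (202.0)(5.27) / 322.5 = 3.301 rad/s.
KE_i = ½(202.0)(5.270 rad/s)² = 2805 J; KE_f = ½(322.5)(3.301)² = 1757 J.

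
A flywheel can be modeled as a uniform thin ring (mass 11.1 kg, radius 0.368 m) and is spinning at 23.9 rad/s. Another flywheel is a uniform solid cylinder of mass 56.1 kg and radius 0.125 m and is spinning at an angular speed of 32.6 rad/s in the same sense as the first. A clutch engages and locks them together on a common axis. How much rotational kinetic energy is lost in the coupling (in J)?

ΔKE lost ≈ 12.8 J

The coupling torques are internal; angular momentum about the shared axis is conserved.
Moments of inertia: I_A = (11.1)(0.368)² = 1.503 kg·m²; I_B = ½(56.1)(0.125)² = 0.4383 kg·m².
Taking A's sense as positive: L = (1.503)(23.9) + (0.4383)(32.6) = 50.21 kg·m²·rad/s.
Combined I = 1.503 + 0.4383 = 1.941 kg·m².
ω_f = L / I = 50.21 / 1.941 = 25.86 rad/s.
KE_i = ½ΣIω² = 662.2 J; KE_f = ½(1.941)(25.86)² = 649.4 J.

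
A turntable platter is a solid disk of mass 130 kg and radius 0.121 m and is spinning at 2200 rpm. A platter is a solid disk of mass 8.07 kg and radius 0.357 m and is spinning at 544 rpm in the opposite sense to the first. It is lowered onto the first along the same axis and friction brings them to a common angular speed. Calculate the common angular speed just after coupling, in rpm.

|ω_f| ≈ 1240 rpm

No external torque acts about the common axis, so total angular momentum is conserved.
Moments of inertia: I_A = ½(130)(0.121)² = 0.9517 kg·m²; I_B = ½(8.07)(0.357)² = 0.5143 kg·m².
Taking A's sense as positive: L = (0.9517)(2200) − (0.5143)(544) = 1814 kg·m²·rpm.
Combined I = 0.9517 + 0.5143 = 1.466 kg·m².
ω_f = L / I = 1814 / 1.466 = 1237 rpm.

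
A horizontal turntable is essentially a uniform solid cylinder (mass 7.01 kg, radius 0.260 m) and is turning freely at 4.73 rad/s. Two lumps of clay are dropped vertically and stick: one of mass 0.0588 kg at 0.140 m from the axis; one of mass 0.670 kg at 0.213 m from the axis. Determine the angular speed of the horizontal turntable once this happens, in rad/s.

No external torque acts about the axis; L_before = L_after.
I_p = ½(7.01)(0.260)² = 0.2369 kg·m².
Added inertia Σmr² = (0.0588)(0.140)² + (0.670)(0.213)² = 0.03155 kg·m²; I_f = 0.2369 + 0.03155 = 0.2685 kg·m².
ω_f = I_p ω_i / I_f = (0.2369)(4.73) / 0.2685 = 4.174 rad/s.

ω_f ≈ 4.17 rad/s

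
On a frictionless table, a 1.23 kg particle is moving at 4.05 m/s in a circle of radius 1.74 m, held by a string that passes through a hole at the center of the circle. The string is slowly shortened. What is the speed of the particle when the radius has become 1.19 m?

Central (radial) force ⇒ zero torque about the center ⇒ m v r is constant.
v₂ = v₁ r₁ / r₂ = (4.05)(1.74) / (1.19) = 5.922 m/s.

v₂ ≈ 5.92 m/s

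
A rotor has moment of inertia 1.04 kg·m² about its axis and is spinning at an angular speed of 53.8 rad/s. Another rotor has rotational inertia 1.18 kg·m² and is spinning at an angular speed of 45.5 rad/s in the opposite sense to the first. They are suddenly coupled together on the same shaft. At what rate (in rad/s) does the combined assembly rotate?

No external torque acts about the common axis, so total angular momentum is conserved.
Taking A's sense as positive: L = (1.040)(53.8) − (1.180)(45.5) = 2.262 kg·m²·rad/s.
Combined I = 1.040 + 1.180 = 2.220 kg·m².
ω_f = L / I = 2.262 / 2.220 = 1.019 rad/s.

|ω_f| ≈ 1.02 rad/s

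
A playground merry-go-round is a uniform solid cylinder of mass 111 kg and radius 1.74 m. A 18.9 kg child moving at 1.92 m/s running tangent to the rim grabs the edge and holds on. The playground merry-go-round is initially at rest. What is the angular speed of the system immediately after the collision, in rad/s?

About the axle the impulsive forces during the collision are internal, so angular momentum about that axis is conserved.
I_p = ½(111)(1.74)² = 168.0 kg·m². Taking the sense of the child's angular momentum as positive, L_{child} = m v R = (18.9)(1.92)(1.74) = 63.14 kg·m²/s.
L_i = 0 + 63.14 = 63.14 kg·m²/s.
After sticking, I_f = I_p + m R² = 168.0 + (18.9)(1.74)² = 225.3 kg·m².
ω_f = L_i / I_f = 63.14 / 225.3 = 0.2803 rad/s.

|ω_f| ≈ 0.280 rad/s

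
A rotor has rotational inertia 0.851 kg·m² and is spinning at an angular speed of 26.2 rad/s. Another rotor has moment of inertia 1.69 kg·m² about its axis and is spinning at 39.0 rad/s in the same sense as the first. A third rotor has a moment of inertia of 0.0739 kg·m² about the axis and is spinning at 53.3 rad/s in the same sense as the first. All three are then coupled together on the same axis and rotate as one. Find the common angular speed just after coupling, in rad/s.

The coupling torques are internal; angular momentum about the shared axis is conserved.
Taking A's sense as positive: L = (0.8510)(26.2) + (1.690)(39.0) + (0.07390)(53.3) = 92.15 kg·m²·rad/s.
Combined I = 0.8510 + 1.690 + 0.07390 = 2.615 kg·m².
ω_f = L / I = 92.15 / 2.615 = 35.24 rad/s.

|ω_f| ≈ 35.2 rad/s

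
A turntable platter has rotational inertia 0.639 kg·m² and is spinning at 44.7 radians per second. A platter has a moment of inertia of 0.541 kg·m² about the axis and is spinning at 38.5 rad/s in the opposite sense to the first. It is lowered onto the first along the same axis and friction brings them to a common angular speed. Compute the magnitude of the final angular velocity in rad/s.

|ω_f| ≈ 6.55 rad/s

No external torque acts about the common axis, so total angular momentum is conserved.
Taking A's sense as positive: L = (0.6390)(44.7) − (0.5410)(38.5) = 7.735 kg·m²·rad/s.
Combined I = 0.6390 + 0.5410 = 1.180 kg·m².
ω_f = L / I = 7.735 / 1.180 = 6.555 rad/s.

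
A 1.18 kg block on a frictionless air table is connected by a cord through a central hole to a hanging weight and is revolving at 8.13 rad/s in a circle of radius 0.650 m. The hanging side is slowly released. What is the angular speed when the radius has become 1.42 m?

ω₂ ≈ 1.70 rad/s

No torque about the axis ⇒ m r₁² ω₁ = m r₂² ω₂.
ω₂ = ω₁ (r₁/r₂)² = (8.13)(0.650/1.42)² = 1.703 rad/s.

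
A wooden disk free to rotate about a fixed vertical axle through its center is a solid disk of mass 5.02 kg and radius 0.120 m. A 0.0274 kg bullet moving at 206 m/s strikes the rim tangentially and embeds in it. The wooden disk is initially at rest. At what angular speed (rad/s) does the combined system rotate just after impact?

About the axle the impulsive forces during the collision are internal, so angular momentum about that axis is conserved.
I_p = ½(5.02)(0.120)² = 0.03614 kg·m². Taking the sense of the bullet's angular momentum as positive, L_{bullet} = m v R = (0.0274)(206)(0.120) = 0.6773 kg·m²/s.
L_i = 0 + 0.6773 = 0.6773 kg·m²/s.
After sticking, I_f = I_p + m R² = 0.03614 + (0.0274)(0.120)² = 0.03654 kg·m².
ω_f = L_i / I_f = 0.6773 / 0.03654 = 18.54 rad/s.

|ω_f| ≈ 18.5 rad/s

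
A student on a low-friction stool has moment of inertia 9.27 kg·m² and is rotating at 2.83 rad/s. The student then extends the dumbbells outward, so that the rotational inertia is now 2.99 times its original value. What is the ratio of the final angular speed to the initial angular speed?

ω₂/ω₁ ≈ 0.334

With no external torque about the axis, L is conserved: I₁ω₁ = I₂ω₂.
I₂ = 2.99 × 9.27 = 27.72 kg·m².
ω₂/ω₁ = I₁/I₂ = 9.270 / 27.72 = 0.3344.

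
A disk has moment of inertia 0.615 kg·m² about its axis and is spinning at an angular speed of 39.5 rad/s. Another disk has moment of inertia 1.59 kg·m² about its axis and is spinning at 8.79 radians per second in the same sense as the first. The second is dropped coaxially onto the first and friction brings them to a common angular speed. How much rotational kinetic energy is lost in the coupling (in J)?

The coupling torques are internal; angular momentum about the shared axis is conserved.
Taking A's sense as positive: L = (0.6150)(39.5) + (1.590)(8.79) = 38.27 kg·m²·rad/s.
Combined I = 0.6150 + 1.590 = 2.205 kg·m².
ω_f = L / I = 38.27 / 2.205 = 17.36 rad/s.
KE_i = ½ΣIω² = 541.2 J; KE_f = ½(2.205)(17.36)² = 332.1 J.

ΔKE lost ≈ 209 J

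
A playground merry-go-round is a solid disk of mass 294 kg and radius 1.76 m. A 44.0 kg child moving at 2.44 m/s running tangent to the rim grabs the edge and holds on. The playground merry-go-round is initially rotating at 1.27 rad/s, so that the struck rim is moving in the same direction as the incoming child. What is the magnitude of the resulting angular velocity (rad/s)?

|ω_f| ≈ 1.30 rad/s

The axle reaction passes through the axle and exerts no torque about it; angular momentum about the axle is conserved through the impact.
I_p = ½(294)(1.76)² = 455.3 kg·m². Taking the sense of the child's angular momentum as positive, L_{child} = m v R = (44.0)(2.44)(1.76) = 189.0 kg·m²/s.
L_i = +I_p ω_p + m v R = +(455.3)(1.27) + 189.0 = 767.2 kg·m²/s.
After sticking, I_f = I_p + m R² = 455.3 + (44.0)(1.76)² = 591.6 kg·m².
ω_f = L_i / I_f = 767.2 / 591.6 = 1.297 rad/s.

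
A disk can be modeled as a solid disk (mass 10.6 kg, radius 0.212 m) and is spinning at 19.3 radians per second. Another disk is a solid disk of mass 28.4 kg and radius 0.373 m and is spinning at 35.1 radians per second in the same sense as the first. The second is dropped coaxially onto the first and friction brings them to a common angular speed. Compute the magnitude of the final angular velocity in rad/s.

No external torque acts about the common axis, so total angular momentum is conserved.
Moments of inertia: I_A = ½(10.6)(0.212)² = 0.2382 kg·m²; I_B = ½(28.4)(0.373)² = 1.976 kg·m².
Taking A's sense as positive: L = (0.2382)(19.3) + (1.976)(35.1) = 73.94 kg·m²·rad/s.
Combined I = 0.2382 + 1.976 = 2.214 kg·m².
ω_f = L / I = 73.94 / 2.214 = 33.40 rad/s.

|ω_f| ≈ 33.4 rad/s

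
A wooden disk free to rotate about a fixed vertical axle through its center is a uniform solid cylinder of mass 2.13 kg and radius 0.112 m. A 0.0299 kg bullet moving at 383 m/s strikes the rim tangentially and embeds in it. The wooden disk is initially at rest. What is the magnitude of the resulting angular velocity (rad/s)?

|ω_f| ≈ 93.4 rad/s

The axle reaction passes through the axle and exerts no torque about it; angular momentum about the axle is conserved through the impact.
I_p = ½(2.13)(0.112)² = 0.01336 kg·m². Taking the sense of the bullet's angular momentum as positive, L_{bullet} = m v R = (0.0299)(383)(0.112) = 1.283 kg·m²/s.
L_i = 0 + 1.283 = 1.283 kg·m²/s.
After sticking, I_f = I_p + m R² = 0.01336 + (0.0299)(0.112)² = 0.01373 kg·m².
ω_f = L_i / I_f = 1.283 / 0.01373 = 93.39 rad/s.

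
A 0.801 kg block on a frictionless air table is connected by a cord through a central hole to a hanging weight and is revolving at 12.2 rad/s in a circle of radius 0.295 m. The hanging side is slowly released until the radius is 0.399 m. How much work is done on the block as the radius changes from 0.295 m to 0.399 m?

The constraining force is radial, so m r² ω about the center is conserved.
ω₂ = ω₁ (r₁/r₂)² = (12.2)(0.295/0.399)² = 6.669 rad/s.
W = ΔKE = ½m(v₂² − v₁²) = -2.352 J.

W ≈ -2.35 J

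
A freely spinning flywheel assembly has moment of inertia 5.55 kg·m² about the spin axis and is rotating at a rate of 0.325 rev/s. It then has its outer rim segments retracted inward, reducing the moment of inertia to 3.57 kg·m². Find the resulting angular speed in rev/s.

ω₂ ≈ 0.505 rev/s

Angular momentum about the spin axis is conserved since the torque about it is zero.
ω₂ = I₁ω₁ / I₂ = (5.550)(0.325 rev/s) / (3.570) = 0.5053 rev/s.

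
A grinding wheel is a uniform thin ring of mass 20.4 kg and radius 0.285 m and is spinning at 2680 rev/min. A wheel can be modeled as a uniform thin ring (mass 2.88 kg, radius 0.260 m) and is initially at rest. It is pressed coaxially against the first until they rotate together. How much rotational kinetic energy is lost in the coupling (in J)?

ΔKE lost ≈ 6860 J

No external torque acts about the common axis, so total angular momentum is conserved.
Moments of inertia: I_A = (20.4)(0.285)² = 1.657 kg·m²; I_B = (2.88)(0.260)² = 0.1947 kg·m².
Taking A's sense as positive: L = (1.657)(2680) = 4441 kg·m²·rpm.
Combined I = 1.657 + 0.1947 = 1.852 kg·m².
ω_f = L / I = 4441 / 1.852 = 2398 rpm.
KE_i = ½ΣIω² = 65260 J; KE_f = ½(1.852)(251.1)² = 58390 J.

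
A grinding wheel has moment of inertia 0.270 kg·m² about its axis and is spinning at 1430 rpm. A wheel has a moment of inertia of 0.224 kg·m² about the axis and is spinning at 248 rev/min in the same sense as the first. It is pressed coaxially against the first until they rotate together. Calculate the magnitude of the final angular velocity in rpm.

The coupling torques are internal; angular momentum about the shared axis is conserved.
Taking A's sense as positive: L = (0.2700)(1430) + (0.2240)(248) = 441.7 kg·m²·rpm.
Combined I = 0.2700 + 0.2240 = 0.4940 kg·m².
ω_f = L / I = 441.7 / 0.4940 = 894.0 rpm.

|ω_f| ≈ 894 rpm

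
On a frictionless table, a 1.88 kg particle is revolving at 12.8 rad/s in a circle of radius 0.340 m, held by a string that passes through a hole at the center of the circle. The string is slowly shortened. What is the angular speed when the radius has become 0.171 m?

No torque about the axis ⇒ m r₁² ω₁ = m r₂² ω₂.
ω₂ = ω₁ (r₁/r₂)² = (12.8)(0.340/0.171)² = 50.60 rad/s.

ω₂ ≈ 50.6 rad/s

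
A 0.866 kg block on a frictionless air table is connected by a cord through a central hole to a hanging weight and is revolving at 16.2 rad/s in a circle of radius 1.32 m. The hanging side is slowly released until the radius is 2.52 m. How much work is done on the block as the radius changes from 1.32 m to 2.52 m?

W ≈ -144 J

The constraining force is radial, so m r² ω about the center is conserved.
ω₂ = ω₁ (r₁/r₂)² = (16.2)(1.32/2.52)² = 4.445 rad/s.
W = ΔKE = ½m(v₂² − v₁²) = -143.7 J.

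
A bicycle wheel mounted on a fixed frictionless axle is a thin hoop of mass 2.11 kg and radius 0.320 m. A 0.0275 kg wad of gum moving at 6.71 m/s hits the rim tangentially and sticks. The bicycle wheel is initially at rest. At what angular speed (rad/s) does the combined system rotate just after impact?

|ω_f| ≈ 0.270 rad/s

The axle reaction passes through the axle and exerts no torque about it; angular momentum about the axle is conserved through the impact.
I_p = (2.11)(0.320)² = 0.2161 kg·m². Taking the sense of the wad of gum's angular momentum as positive, L_{wad} = m v R = (0.0275)(6.71)(0.320) = 0.05905 kg·m²/s.
L_i = 0 + 0.05905 = 0.05905 kg·m²/s.
After sticking, I_f = I_p + m R² = 0.2161 + (0.0275)(0.320)² = 0.2189 kg·m².
ω_f = L_i / I_f = 0.05905 / 0.2189 = 0.2698 rad/s.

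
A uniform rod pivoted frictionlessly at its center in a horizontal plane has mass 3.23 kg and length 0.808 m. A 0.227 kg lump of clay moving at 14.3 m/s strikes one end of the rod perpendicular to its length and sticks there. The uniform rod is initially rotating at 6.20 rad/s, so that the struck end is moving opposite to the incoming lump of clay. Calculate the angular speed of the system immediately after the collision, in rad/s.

The axle reaction passes through the pivot and exerts no torque about it; angular momentum about the pivot is conserved through the impact.
I_p = (1/12)(3.23)(0.808)² = 0.1757 kg·m². Taking the sense of the lump of clay's angular momentum as positive, L_{lump} = m v R = (0.227)(14.3)(0.808/2) = 1.311 kg·m²/s.
L_i = −I_p ω_p + m v R = −(0.1757)(6.20) + 1.311 = 0.2219 kg·m²/s.
After sticking, I_f = I_p + m R² = 0.1757 + (0.227)(0.808/2)² = 0.2128 kg·m².
ω_f = L_i / I_f = 0.2219 / 0.2128 = 1.043 rad/s.

|ω_f| ≈ 1.04 rad/s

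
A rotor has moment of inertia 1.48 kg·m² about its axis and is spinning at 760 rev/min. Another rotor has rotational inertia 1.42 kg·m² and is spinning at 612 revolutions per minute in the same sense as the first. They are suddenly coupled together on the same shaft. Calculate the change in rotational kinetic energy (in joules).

No external torque acts about the common axis, so total angular momentum is conserved.
Taking A's sense as positive: L = (1.480)(760) + (1.420)(612) = 1994 kg·m²·rpm.
Combined I = 1.480 + 1.420 = 2.900 kg·m².
ω_f = L / I = 1994 / 2.900 = 687.5 rpm.
KE_i = ½ΣIω² = 7603 J; KE_f = ½(2.900)(72.00)² = 7516 J.

ΔKE ≈ -87.0 J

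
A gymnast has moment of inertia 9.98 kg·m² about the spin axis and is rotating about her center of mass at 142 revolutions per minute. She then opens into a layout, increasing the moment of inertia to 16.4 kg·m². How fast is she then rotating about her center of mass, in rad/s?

Angular momentum about the spin axis is conserved since the torque about it is zero.
ω₂ = I₁ω₁ / I₂ = (9.980)(142 rpm) / (16.40) = 86.41 rpm = 9.049 rad/s.

ω₂ ≈ 9.05 rad/s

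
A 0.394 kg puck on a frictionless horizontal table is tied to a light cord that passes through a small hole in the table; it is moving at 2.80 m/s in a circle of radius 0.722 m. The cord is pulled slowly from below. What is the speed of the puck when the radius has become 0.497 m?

v₂ ≈ 4.07 m/s

The only horizontal force on the mass is along the cord (radial), so it exerts no torque about the hole and angular momentum m v r is conserved.
v₂ = v₁ r₁ / r₂ = (2.80)(0.722) / (0.497) = 4.068 m/s.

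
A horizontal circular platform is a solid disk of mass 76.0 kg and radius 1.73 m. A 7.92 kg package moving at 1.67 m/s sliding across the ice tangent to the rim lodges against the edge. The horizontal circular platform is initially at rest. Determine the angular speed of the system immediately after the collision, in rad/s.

About the central axle the impulsive forces during the collision are internal, so angular momentum about that axis is conserved.
I_p = ½(76.0)(1.73)² = 113.7 kg·m². Taking the sense of the package's angular momentum as positive, L_{package} = m v R = (7.92)(1.67)(1.73) = 22.88 kg·m²/s.
L_i = 0 + 22.88 = 22.88 kg·m²/s.
After sticking, I_f = I_p + m R² = 113.7 + (7.92)(1.73)² = 137.4 kg·m².
ω_f = L_i / I_f = 22.88 / 137.4 = 0.1665 rad/s.

|ω_f| ≈ 0.166 rad/s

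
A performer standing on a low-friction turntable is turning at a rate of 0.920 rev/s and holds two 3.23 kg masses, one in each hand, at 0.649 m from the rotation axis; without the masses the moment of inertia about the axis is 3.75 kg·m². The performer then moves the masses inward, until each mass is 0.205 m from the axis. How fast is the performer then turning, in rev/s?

ω₂ ≈ 1.48 rev/s

Angular momentum about the spin axis is conserved since the torque about it is zero.
I₁ = 3.75 + 2(3.23)(0.649)² = 6.471 kg·m²; I₂ = 3.75 + 2(3.23)(0.205)² = 4.021 kg·m².
ω₂ = I₁ω₁ / I₂ = (6.471)(0.920 rev/s) / (4.021) = 1.480 rev/s.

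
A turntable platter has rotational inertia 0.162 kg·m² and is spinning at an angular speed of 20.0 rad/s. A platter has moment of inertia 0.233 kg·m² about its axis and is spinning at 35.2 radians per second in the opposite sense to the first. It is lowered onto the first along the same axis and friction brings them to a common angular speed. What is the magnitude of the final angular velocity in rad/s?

No external torque acts about the common axis, so total angular momentum is conserved.
Taking A's sense as positive: L = (0.1620)(20.0) − (0.2330)(35.2) = -4.962 kg·m²·rad/s.
Combined I = 0.1620 + 0.2330 = 0.3950 kg·m².
ω_f = L / I = -4.962 / 0.3950 = -12.56 rad/s.

|ω_f| ≈ 12.6 rad/s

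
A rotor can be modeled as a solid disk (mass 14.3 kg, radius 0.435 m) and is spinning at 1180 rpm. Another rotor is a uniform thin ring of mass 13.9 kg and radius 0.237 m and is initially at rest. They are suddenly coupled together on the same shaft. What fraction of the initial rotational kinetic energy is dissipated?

No external torque acts about the common axis, so total angular momentum is conserved.
Moments of inertia: I_A = ½(14.3)(0.435)² = 1.353 kg·m²; I_B = (13.9)(0.237)² = 0.7807 kg·m².
Taking A's sense as positive: L = (1.353)(1180) = 1596 kg·m²·rpm.
Combined I = 1.353 + 0.7807 = 2.134 kg·m².
ω_f = L / I = 1596 / 2.134 = 748.2 rpm.
KE_i = ½ΣIω² = 10330 J; KE_f = ½(2.134)(78.35)² = 6550 J.
Fraction dissipated = (KE_i − KE_f)/KE_i = 0.3659.

fraction ≈ 0.366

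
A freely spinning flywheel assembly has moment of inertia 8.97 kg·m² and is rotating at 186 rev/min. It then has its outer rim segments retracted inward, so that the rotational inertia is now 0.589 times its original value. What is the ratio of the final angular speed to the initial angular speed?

No external torque acts about the spin axis, so angular momentum is conserved.
I₂ = 0.589 × 8.97 = 5.283 kg·m².
ω₂/ω₁ = I₁/I₂ = 8.970 / 5.283 = 1.698.

ω₂/ω₁ ≈ 1.70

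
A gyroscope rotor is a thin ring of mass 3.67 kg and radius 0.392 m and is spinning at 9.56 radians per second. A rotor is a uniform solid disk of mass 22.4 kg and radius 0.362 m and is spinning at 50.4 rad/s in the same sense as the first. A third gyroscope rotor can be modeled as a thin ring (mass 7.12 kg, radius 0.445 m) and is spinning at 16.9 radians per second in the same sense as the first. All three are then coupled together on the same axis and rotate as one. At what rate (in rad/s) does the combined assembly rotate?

|ω_f| ≈ 30.0 rad/s

The coupling torques are internal; angular momentum about the shared axis is conserved.
Moments of inertia: I_A = (3.67)(0.392)² = 0.5639 kg·m²; I_B = ½(22.4)(0.362)² = 1.468 kg·m²; I_C = (7.12)(0.445)² = 1.410 kg·m².
Taking A's sense as positive: L = (0.5639)(9.56) + (1.468)(50.4) + (1.410)(16.9) = 103.2 kg·m²·rad/s.
Combined I = 0.5639 + 1.468 + 1.410 = 3.442 kg·m².
ω_f = L / I = 103.2 / 3.442 = 29.98 rad/s.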